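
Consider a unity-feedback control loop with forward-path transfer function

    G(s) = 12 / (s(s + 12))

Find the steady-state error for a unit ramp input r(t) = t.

G(s) has one pole at the origin.
This is a Type 1 system. Kv = lim_{s→0} s·G(s) = 12/12 = 1.
e_ss = 1/Kv = 1/(1) = 1.

e_ss = 1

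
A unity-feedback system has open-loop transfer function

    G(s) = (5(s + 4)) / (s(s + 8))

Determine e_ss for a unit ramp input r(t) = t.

G(s) has one pole at the origin.
This is a Type 1 system. Kv = lim_{s→0} s·G(s) = 20/8 = 5/2.
e_ss = 1/Kv = 1/(5/2) = 2/5 ≈ 0.4000.

e_ss = 0.4000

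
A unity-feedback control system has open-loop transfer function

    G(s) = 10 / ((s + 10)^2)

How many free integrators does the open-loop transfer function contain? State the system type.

Type 0

The denominator has no factor of s at the origin — no free integrator — so this is a Type 0 system.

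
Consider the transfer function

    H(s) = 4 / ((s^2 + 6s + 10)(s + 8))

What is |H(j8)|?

|H(j8)| ≈ 0.004894

Substitute s = j8: numerator = 4, denominator = -816 - j48.
|H(j8)| = |4| / |-816 - j48| = 4 / 817.41 ≈ 0.004894.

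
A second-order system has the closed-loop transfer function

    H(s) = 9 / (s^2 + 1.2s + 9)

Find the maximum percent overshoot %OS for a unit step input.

%OS ≈ 52.7%

Comparing s^2 + 1.2s + 9 to s^2 + 2ζωₙs + ωₙ²: ωₙ = 3 rad/s and ζ = 1.2/(2·3) = 0.2.
%OS = 100·exp(−πζ/√(1−ζ²)) = 100·exp(−π·0.2/√(1−0.2²)) ≈ 52.7%.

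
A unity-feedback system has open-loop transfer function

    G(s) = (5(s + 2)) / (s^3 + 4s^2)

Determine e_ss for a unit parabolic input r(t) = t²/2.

e_ss = 0.4000

G(s) has 2 poles at the origin.
This is a Type 2 system. Ka = lim_{s→0} s^2·G(s) = 10/4 = 5/2.
e_ss = 1/Ka = 1/(5/2) = 2/5 ≈ 0.4000.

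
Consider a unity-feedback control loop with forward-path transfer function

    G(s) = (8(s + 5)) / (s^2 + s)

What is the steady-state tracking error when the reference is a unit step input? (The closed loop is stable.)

G(s) has one pole at the origin.
This is a Type 1 system; for a step input the steady-state error is zero.

e_ss = 0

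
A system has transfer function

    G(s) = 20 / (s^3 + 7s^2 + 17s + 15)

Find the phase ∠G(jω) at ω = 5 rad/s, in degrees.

∠G(j5) ≈ 166.0°

At s = j5: numerator = 20, denominator = -160 - j40.
∠G = ∠num − ∠den = 0° − (-165.96°) = 166.0°.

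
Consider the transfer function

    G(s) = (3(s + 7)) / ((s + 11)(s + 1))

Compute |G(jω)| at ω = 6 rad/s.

|G(j6)| ≈ 0.3629

Substitute s = j6: numerator = 21 + j18, denominator = -25 + j72.
|G(j6)| = |21 + j18| / |-25 + j72| = 27.659 / 76.217 ≈ 0.3629.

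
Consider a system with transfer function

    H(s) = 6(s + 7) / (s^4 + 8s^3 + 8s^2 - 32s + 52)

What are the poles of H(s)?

s = 1 ± j, -5 ± j

The poles are the roots of the denominator s^4 + 8s^3 + 8s^2 - 32s + 52 = 0.
No real roots exist; factor into two real quadratics: (s^2 - 2s + 2)(s^2 + 10s + 26) = 0.
Each quadratic gives a conjugate pair via the quadratic formula.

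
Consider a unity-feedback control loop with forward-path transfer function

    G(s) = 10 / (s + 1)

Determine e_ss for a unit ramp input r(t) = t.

e_ss = ∞

G(s) has no poles at the origin.
This is a Type 0 system; Kv = lim_{s→0} s·G(s) = 0, so the steady-state error for a ramp input is infinite.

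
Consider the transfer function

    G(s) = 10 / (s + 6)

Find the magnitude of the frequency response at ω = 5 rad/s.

Substitute s = j5: numerator = 10, denominator = 6 + j5.
|G(j5)| = |10| / |6 + j5| = 10 / 7.8102 ≈ 1.280.

|G(j5)| ≈ 1.280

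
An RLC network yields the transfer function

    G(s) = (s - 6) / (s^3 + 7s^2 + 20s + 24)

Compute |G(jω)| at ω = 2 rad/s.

Substitute s = j2: numerator = -6 + j2, denominator = -4 + j32.
|G(j2)| = |-6 + j2| / |-4 + j32| = 6.3246 / 32.249 ≈ 0.1961.

|G(j2)| ≈ 0.1961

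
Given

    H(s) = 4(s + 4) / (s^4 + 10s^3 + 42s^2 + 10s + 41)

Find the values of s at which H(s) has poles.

s = -5 ± 4j, ±j

The poles are the roots of the denominator s^4 + 10s^3 + 42s^2 + 10s + 41 = 0.
No real roots exist; factor into two real quadratics: (s^2 + 10s + 41)(s^2 + 1) = 0.
Each quadratic gives a conjugate pair via the quadratic formula.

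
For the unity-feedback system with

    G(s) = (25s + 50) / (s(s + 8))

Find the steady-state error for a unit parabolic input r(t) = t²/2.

G(s) has one pole at the origin.
This is a Type 1 system; Ka = lim_{s→0} s^2·G(s) = 0, so the steady-state error for a parabola input is infinite.

e_ss = ∞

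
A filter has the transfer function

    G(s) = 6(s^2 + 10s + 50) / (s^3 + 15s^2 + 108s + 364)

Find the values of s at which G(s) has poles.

s = -4 + 6j, -4 - 6j, -7

The poles are the roots of the denominator s^3 + 15s^2 + 108s + 364 = 0.
Trying s = -7: the polynomial evaluates to 0, so (s + 7) is a factor.
Dividing out leaves s^2 + 8s + 52 = 0.
The quadratic formula then gives s = -4 ± 6j.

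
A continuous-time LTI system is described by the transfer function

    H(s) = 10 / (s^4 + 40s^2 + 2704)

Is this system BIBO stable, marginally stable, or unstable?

unstable

The denominator s^4 + 40s^2 + 2704 factors as (s^2 + 8s + 52)(s^2 - 8s + 52), giving poles at s = -4 ± 6j, 4 ± 6j.
Since the pole(s) at s = 4 + 6j, 4 - 6j lie in the right half-plane, the system is unstable.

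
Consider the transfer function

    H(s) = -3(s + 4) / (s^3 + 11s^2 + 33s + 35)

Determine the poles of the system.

The poles are the roots of the denominator s^3 + 11s^2 + 33s + 35 = 0.
Trying s = -7: the polynomial evaluates to 0, so (s + 7) is a factor.
Dividing out leaves s^2 + 4s + 5 = 0.
The quadratic formula then gives s = -2 ± 1j.

s = -2 ± j, -7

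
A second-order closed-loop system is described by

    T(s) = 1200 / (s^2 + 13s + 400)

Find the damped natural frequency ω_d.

Comparing s^2 + 13s + 400 to s^2 + 2ζωₙs + ωₙ²: ωₙ = 20 rad/s and ζ = 13/(2·20) = 0.325.
ζωₙ = 13/2 = 6.5, so ω_d = ωₙ√(1−ζ²) = √(ωₙ² − (ζωₙ)²) = √(400 − 6.5²) = √357.75 ≈ 18.91 rad/s.

ω_d ≈ 18.91 rad/s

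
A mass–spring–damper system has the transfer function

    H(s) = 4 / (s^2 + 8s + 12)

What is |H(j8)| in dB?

|H(j8)|_dB ≈ -26.3 dB

Substitute s = j8: numerator = 4, denominator = -52 + j64.
|H(j8)| = |4| / |-52 + j64| = 4 / 82.462 ≈ 0.04851.
In decibels: 20·log₁₀(0.04851) ≈ -26.3 dB.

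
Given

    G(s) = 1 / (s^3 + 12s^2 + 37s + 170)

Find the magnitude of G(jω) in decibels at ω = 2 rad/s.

Substitute s = j2: numerator = 1, denominator = 122 + j66.
|G(j2)| = |1| / |122 + j66| = 1 / 138.71 ≈ 0.007209.
In decibels: 20·log₁₀(0.007209) ≈ -42.8 dB.

|G(j2)|_dB ≈ -42.8 dB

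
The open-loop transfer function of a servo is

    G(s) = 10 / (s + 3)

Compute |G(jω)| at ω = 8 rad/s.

|G(j8)| ≈ 1.170

Substitute s = j8: numerator = 10, denominator = 3 + j8.
|G(j8)| = |10| / |3 + j8| = 10 / 8.5440 ≈ 1.170.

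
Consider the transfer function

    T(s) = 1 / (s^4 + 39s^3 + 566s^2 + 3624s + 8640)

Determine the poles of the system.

The poles are the roots of the denominator s^4 + 39s^3 + 566s^2 + 3624s + 8640 = 0.
Trying s = -9: the polynomial evaluates to 0, so (s + 9) is a factor.
Dividing out leaves s^3 + 30s^2 + 296s + 960 = 0.
This factors further as (s + 8)(s + 10)(s + 12) = 0.

s = -9, -8, -10, -12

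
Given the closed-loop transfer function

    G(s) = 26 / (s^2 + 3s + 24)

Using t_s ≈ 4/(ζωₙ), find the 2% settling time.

Comparing s^2 + 3s + 24 to s^2 + 2ζωₙs + ωₙ²: ωₙ = √24 ≈ 4.899 rad/s and ζ = 3/(2·√24) ≈ 0.3062.
ζωₙ = 3/2 = 1.5, so t_s ≈ 4/(ζωₙ) = 4/1.5 ≈ 2.667 s.

t_s ≈ 2.667 s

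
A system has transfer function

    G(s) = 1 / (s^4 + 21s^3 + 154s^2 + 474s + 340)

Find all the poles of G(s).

s = -5 ± 3j, -10, -1

The poles are the roots of the denominator s^4 + 21s^3 + 154s^2 + 474s + 340 = 0.
Trying s = -10: the polynomial evaluates to 0, so (s + 10) is a factor.
Dividing out leaves s^3 + 11s^2 + 44s + 34 = 0.
This factors further as (s^2 + 10s + 34)(s + 1) = 0.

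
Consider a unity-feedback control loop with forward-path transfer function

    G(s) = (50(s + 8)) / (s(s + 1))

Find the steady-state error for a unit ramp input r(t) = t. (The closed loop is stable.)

G(s) has one pole at the origin.
This is a Type 1 system. Kv = lim_{s→0} s·G(s) = 400/1.
e_ss = 1/Kv = 1/(400) = 1/400 ≈ 0.002500.

e_ss = 0.002500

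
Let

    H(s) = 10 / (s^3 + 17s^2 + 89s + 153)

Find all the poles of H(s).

s = -4 + j, -4 - j, -9

The poles are the roots of the denominator s^3 + 17s^2 + 89s + 153 = 0.
Trying s = -9: the polynomial evaluates to 0, so (s + 9) is a factor.
Dividing out leaves s^2 + 8s + 17 = 0.
The quadratic formula then gives s = -4 ± 1j.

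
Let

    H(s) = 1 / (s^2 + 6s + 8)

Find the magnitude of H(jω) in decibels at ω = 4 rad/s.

|H(j4)|_dB ≈ -28.1 dB

Substitute s = j4: numerator = 1, denominator = -8 + j24.
|H(j4)| = |1| / |-8 + j24| = 1 / 25.298 ≈ 0.03953.
In decibels: 20·log₁₀(0.03953) ≈ -28.1 dB.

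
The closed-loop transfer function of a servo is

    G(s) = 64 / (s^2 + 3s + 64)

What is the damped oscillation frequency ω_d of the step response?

Comparing s^2 + 3s + 64 to s^2 + 2ζωₙs + ωₙ²: ωₙ = 8 rad/s and ζ = 3/(2·8) = 0.1875.
ζωₙ = 3/2 = 1.5, so ω_d = ωₙ√(1−ζ²) = √(ωₙ² − (ζωₙ)²) = √(64 − 1.5²) = √61.75 ≈ 7.858 rad/s.

ω_d ≈ 7.858 rad/s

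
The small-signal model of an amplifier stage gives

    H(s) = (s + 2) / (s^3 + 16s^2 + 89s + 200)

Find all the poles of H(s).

s = -4 + 3j, -4 - 3j, -8

The poles are the roots of the denominator s^3 + 16s^2 + 89s + 200 = 0.
Trying s = -8: the polynomial evaluates to 0, so (s + 8) is a factor.
Dividing out leaves s^2 + 8s + 25 = 0.
The quadratic formula then gives s = -4 ± 3j.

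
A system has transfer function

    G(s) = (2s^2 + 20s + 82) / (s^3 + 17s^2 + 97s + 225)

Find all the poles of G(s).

The poles are the roots of the denominator s^3 + 17s^2 + 97s + 225 = 0.
Trying s = -9: the polynomial evaluates to 0, so (s + 9) is a factor.
Dividing out leaves s^2 + 8s + 25 = 0.
The quadratic formula then gives s = -4 ± 3j.

s = -9, -4 + 3j, -4 - 3j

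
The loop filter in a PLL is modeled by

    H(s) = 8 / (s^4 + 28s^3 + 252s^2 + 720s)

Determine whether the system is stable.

The denominator s^4 + 28s^3 + 252s^2 + 720s factors as s(s + 10)(s + 6)(s + 12), giving poles at s = 0, -10, -6, -12.
Since the simple pole(s) at s = 0 lie on the jω-axis with none in the right half-plane, the system is marginally stable.

marginally stable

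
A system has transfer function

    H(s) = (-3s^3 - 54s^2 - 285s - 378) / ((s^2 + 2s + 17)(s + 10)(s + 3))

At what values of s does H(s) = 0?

s = -7, -2, -9

Set the numerator to zero: -3s^3 - 54s^2 - 285s - 378 = 0, i.e. -3·(s^3 + 18s^2 + 95s + 126) = 0.
Factoring: (s + 7)(s + 2)(s + 9) = 0.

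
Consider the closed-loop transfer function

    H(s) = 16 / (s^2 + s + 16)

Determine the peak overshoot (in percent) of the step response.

Comparing s^2 + s + 16 to s^2 + 2ζωₙs + ωₙ²: ωₙ = 4 rad/s and ζ = 1/(2·4) = 0.125.
%OS = 100·exp(−πζ/√(1−ζ²)) = 100·exp(−π·0.125/√(1−0.125²)) ≈ 67.3%.

%OS ≈ 67.3%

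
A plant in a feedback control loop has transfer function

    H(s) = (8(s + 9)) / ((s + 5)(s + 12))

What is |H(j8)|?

|H(j8)| ≈ 0.7080

Substitute s = j8: numerator = 72 + j64, denominator = -4 + j136.
|H(j8)| = |72 + j64| / |-4 + j136| = 96.333 / 136.06 ≈ 0.7080.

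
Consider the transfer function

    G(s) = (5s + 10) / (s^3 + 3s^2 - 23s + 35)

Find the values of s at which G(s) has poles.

The poles are the roots of the denominator s^3 + 3s^2 - 23s + 35 = 0.
Trying s = -7: the polynomial evaluates to 0, so (s + 7) is a factor.
Dividing out leaves s^2 - 4s + 5 = 0.
The quadratic formula then gives s = 2 ± 1j.

s = 2 ± j, -7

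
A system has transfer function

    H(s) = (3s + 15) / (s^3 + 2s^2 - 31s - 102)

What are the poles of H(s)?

s = -4 + j, -4 - j, 6

The poles are the roots of the denominator s^3 + 2s^2 - 31s - 102 = 0.
Trying s = 6: the polynomial evaluates to 0, so (s - 6) is a factor.
Dividing out leaves s^2 + 8s + 17 = 0.
The quadratic formula then gives s = -4 ± 1j.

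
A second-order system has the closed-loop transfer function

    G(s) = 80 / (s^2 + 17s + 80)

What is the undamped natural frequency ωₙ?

ωₙ ≈ 8.944 rad/s

Compare the denominator to the standard form s^2 + 2ζωₙs + ωₙ².
ωₙ² = 80, so ωₙ = √80 ≈ 8.944 rad/s.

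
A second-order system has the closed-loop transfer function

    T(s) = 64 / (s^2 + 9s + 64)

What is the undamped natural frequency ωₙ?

Compare the denominator to the standard form s^2 + 2ζωₙs + ωₙ².
ωₙ² = 64, so ωₙ = 8 rad/s.

ωₙ = 8 rad/s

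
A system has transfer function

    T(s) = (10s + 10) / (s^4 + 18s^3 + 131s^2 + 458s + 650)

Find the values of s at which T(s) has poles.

s = -4 + 3j, -4 - 3j, -5 + j, -5 - j

The poles are the roots of the denominator s^4 + 18s^3 + 131s^2 + 458s + 650 = 0.
No real roots exist; factor into two real quadratics: (s^2 + 8s + 25)(s^2 + 10s + 26) = 0.
Each quadratic gives a conjugate pair via the quadratic formula.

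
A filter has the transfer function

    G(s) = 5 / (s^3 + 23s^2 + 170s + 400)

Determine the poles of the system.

s = -5, -8, -10

The poles are the roots of the denominator s^3 + 23s^2 + 170s + 400 = 0.
Trying s = -5: the polynomial evaluates to 0, so (s + 5) is a factor.
Dividing out leaves s^2 + 18s + 80 = 0.
Factoring the quadratic: (s + 8)(s + 10) = 0.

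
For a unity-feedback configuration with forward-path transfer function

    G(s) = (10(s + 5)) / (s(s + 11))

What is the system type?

The denominator has 1 factor of s at the origin (free integrator), so this is a Type 1 system.

Type 1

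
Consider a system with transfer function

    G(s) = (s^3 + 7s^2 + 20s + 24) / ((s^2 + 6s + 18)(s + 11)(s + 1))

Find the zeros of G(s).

Set the numerator to zero: s^3 + 7s^2 + 20s + 24 = 0.
Factoring: (s^2 + 4s + 8)(s + 3) = 0.

s = -2 ± 2j, -3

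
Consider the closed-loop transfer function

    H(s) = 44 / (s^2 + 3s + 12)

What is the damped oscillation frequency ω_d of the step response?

Comparing s^2 + 3s + 12 to s^2 + 2ζωₙs + ωₙ²: ωₙ = √12 ≈ 3.464 rad/s and ζ = 3/(2·√12) ≈ 0.4330.
ζωₙ = 3/2 = 1.5, so ω_d = ωₙ√(1−ζ²) = √(ωₙ² − (ζωₙ)²) = √(12 − 1.5²) = √9.75 ≈ 3.122 rad/s.

ω_d ≈ 3.122 rad/s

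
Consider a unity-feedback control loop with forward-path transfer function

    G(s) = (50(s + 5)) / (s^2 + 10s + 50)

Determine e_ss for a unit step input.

e_ss = 0.1667

G(s) has no poles at the origin.
This is a Type 0 system. Kp = lim_{s→0} G(s) = 250/50 = 5.
e_ss = 1/(1 + Kp) = 1/(1 + 5) = 1/6 ≈ 0.1667.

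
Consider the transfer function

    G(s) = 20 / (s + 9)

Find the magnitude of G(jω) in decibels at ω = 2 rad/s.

Substitute s = j2: numerator = 20, denominator = 9 + j2.
|G(j2)| = |20| / |9 + j2| = 20 / 9.2195 ≈ 2.169.
In decibels: 20·log₁₀(2.169) ≈ 6.73 dB.

|G(j2)|_dB ≈ 6.73 dB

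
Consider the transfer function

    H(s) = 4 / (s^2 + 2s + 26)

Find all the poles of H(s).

The poles are the roots of the denominator s^2 + 2s + 26 = 0.
Using the quadratic formula: s = (-2 ± √(-100))/2 = -1 ± 5j.

s = -1 ± 5j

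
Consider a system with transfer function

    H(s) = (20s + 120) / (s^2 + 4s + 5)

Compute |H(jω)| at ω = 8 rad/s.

Substitute s = j8: numerator = 120 + j160, denominator = -59 + j32.
|H(j8)| = |120 + j160| / |-59 + j32| = 200 / 67.119 ≈ 2.980.

|H(j8)| ≈ 2.980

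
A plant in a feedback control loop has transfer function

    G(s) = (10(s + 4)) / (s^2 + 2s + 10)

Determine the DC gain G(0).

At s = 0 each factor (s + a) contributes a and each (s^2 + bs + c) contributes c.
G(0) = 10·(4) / ((10)) = 40/10 = 4.

G(0) = 4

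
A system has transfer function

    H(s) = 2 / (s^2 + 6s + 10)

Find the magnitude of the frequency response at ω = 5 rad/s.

Substitute s = j5: numerator = 2, denominator = -15 + j30.
|H(j5)| = |2| / |-15 + j30| = 2 / 33.541 ≈ 0.05963.

|H(j5)| ≈ 0.05963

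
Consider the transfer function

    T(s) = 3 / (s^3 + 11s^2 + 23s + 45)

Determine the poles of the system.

The poles are the roots of the denominator s^3 + 11s^2 + 23s + 45 = 0.
Trying s = -9: the polynomial evaluates to 0, so (s + 9) is a factor.
Dividing out leaves s^2 + 2s + 5 = 0.
The quadratic formula then gives s = -1 ± 2j.

s = -1 + 2j, -1 - 2j, -9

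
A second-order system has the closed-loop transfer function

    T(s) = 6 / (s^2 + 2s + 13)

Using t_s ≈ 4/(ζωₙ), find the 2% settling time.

t_s ≈ 4 s

Comparing s^2 + 2s + 13 to s^2 + 2ζωₙs + ωₙ²: ωₙ = √13 ≈ 3.606 rad/s and ζ = 2/(2·√13) ≈ 0.2774.
ζωₙ = 2/2 = 1, so t_s ≈ 4/(ζωₙ) = 4/1 = 4 s.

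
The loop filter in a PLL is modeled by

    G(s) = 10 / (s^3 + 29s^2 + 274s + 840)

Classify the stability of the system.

The denominator s^3 + 29s^2 + 274s + 840 factors as (s + 10)(s + 12)(s + 7), giving poles at s = -10, -12, -7.
Since all poles lie strictly in the left half-plane, the system is stable.

stable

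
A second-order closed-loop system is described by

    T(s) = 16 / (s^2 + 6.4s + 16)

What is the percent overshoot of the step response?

Comparing s^2 + 6.4s + 16 to s^2 + 2ζωₙs + ωₙ²: ωₙ = 4 rad/s and ζ = 6.4/(2·4) = 0.8.
%OS = 100·exp(−πζ/√(1−ζ²)) = 100·exp(−π·0.8/√(1−0.8²)) ≈ 1.52%.

%OS ≈ 1.52%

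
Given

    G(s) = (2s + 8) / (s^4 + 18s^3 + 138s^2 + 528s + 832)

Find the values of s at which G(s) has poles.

The poles are the roots of the denominator s^4 + 18s^3 + 138s^2 + 528s + 832 = 0.
No real roots exist; factor into two real quadratics: (s^2 + 10s + 26)(s^2 + 8s + 32) = 0.
Each quadratic gives a conjugate pair via the quadratic formula.

s = -5 + j, -5 - j, -4 + 4j, -4 - 4j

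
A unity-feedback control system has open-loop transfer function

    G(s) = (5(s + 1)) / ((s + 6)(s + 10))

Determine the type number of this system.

Type 0

The denominator has no factor of s at the origin — no free integrator — so this is a Type 0 system.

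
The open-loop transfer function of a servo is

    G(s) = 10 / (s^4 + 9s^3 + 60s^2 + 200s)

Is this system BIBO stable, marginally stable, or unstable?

marginally stable

The denominator s^4 + 9s^3 + 60s^2 + 200s factors as s(s^2 + 4s + 40)(s + 5), giving poles at s = 0, -2 ± 6j, -5.
Since the simple pole(s) at s = 0 lie on the jω-axis with none in the right half-plane, the system is marginally stable.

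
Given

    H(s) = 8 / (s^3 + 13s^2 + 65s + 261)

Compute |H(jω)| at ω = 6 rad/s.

Substitute s = j6: numerator = 8, denominator = -207 + j174.
|H(j6)| = |8| / |-207 + j174| = 8 / 270.42 ≈ 0.02958.

|H(j6)| ≈ 0.02958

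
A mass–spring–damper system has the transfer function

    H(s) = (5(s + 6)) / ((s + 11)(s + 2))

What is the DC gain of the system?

At s = 0 each factor (s + a) contributes a and each (s^2 + bs + c) contributes c.
H(0) = 5·(6) / ((11) · (2)) = 30/22 = 15/11.

H(0) = 15/11 ≈ 1.364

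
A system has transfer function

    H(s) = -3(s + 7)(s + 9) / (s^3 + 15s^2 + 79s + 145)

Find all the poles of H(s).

s = -5 + 2j, -5 - 2j, -5

The poles are the roots of the denominator s^3 + 15s^2 + 79s + 145 = 0.
Trying s = -5: the polynomial evaluates to 0, so (s + 5) is a factor.
Dividing out leaves s^2 + 10s + 29 = 0.
The quadratic formula then gives s = -5 ± 2j.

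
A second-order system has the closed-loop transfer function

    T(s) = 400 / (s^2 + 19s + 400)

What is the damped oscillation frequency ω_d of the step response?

Comparing s^2 + 19s + 400 to s^2 + 2ζωₙs + ωₙ²: ωₙ = 20 rad/s and ζ = 19/(2·20) = 0.475.
ζωₙ = 19/2 = 9.5, so ω_d = ωₙ√(1−ζ²) = √(ωₙ² − (ζωₙ)²) = √(400 − 9.5²) = √309.75 ≈ 17.60 rad/s.

ω_d ≈ 17.60 rad/s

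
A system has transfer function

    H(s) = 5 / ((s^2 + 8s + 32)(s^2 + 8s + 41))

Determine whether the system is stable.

The poles can be read from the denominator factors: s = -4 + 4j, -4 - 4j, -4 + 5j, -4 - 5j.
Since all poles lie strictly in the left half-plane, the system is stable.

stable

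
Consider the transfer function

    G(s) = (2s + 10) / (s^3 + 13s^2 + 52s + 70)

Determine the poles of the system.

The poles are the roots of the denominator s^3 + 13s^2 + 52s + 70 = 0.
Trying s = -7: the polynomial evaluates to 0, so (s + 7) is a factor.
Dividing out leaves s^2 + 6s + 10 = 0.
The quadratic formula then gives s = -3 ± 1j.

s = -3 ± j, -7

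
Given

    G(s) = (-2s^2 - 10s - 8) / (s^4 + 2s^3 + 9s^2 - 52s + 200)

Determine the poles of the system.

s = 2 + 2j, 2 - 2j, -3 + 4j, -3 - 4j

The poles are the roots of the denominator s^4 + 2s^3 + 9s^2 - 52s + 200 = 0.
No real roots exist; factor into two real quadratics: (s^2 - 4s + 8)(s^2 + 6s + 25) = 0.
Each quadratic gives a conjugate pair via the quadratic formula.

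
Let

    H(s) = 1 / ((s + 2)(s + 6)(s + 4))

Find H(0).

H(0) = 1/48 ≈ 0.02083

Set s = 0: H(0) = (1) / (48) = 1/48.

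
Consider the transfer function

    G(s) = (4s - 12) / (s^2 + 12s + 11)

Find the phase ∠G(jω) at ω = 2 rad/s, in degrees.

∠G(j2) ≈ 72.57°

At s = j2: numerator = -12 + j8, denominator = 7 + j24.
∠G = ∠num − ∠den = 146.31° − (73.740°) = 72.57°.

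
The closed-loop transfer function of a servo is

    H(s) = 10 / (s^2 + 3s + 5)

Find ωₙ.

Compare the denominator to the standard form s^2 + 2ζωₙs + ωₙ².
ωₙ² = 5, so ωₙ = √5 ≈ 2.236 rad/s.

ωₙ ≈ 2.236 rad/s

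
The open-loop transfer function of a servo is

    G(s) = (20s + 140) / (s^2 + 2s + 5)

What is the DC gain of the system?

G(0) = 28

Set s = 0: G(0) = (140) / (5) = 28.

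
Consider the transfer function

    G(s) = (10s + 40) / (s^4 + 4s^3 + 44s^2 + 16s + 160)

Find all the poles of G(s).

The poles are the roots of the denominator s^4 + 4s^3 + 44s^2 + 16s + 160 = 0.
No real roots exist; factor into two real quadratics: (s^2 + 4)(s^2 + 4s + 40) = 0.
Each quadratic gives a conjugate pair via the quadratic formula.

s = ±2j, -2 ± 6j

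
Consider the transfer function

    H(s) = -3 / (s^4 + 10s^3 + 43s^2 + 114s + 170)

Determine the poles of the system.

The poles are the roots of the denominator s^4 + 10s^3 + 43s^2 + 114s + 170 = 0.
No real roots exist; factor into two real quadratics: (s^2 + 8s + 17)(s^2 + 2s + 10) = 0.
Each quadratic gives a conjugate pair via the quadratic formula.

s = -4 + j, -4 - j, -1 + 3j, -1 - 3j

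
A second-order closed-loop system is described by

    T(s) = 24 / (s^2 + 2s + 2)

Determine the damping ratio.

ζ ≈ 0.7071

Compare the denominator to the standard form s^2 + 2ζωₙs + ωₙ².
ωₙ² = 2, so ωₙ = √2 ≈ 1.414 rad/s.
2ζωₙ = 2, so ζ = 2/(2·√2) ≈ 0.7071.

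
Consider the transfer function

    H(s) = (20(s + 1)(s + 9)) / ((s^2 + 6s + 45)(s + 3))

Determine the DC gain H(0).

H(0) = 4/3 ≈ 1.333

At s = 0 each factor (s + a) contributes a and each (s^2 + bs + c) contributes c.
H(0) = 20·(1) · (9) / ((45) · (3)) = 180/135 = 4/3.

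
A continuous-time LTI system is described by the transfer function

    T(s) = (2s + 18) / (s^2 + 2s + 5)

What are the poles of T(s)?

s = -1 ± 2j

The poles are the roots of the denominator s^2 + 2s + 5 = 0.
Using the quadratic formula: s = (-2 ± √(-16))/2 = -1 ± 2j.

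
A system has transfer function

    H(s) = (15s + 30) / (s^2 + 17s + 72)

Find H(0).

Set s = 0: H(0) = (30) / (72) = 5/12.

H(0) = 5/12 ≈ 0.4167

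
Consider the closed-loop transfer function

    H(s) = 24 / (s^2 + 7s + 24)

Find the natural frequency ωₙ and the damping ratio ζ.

Compare the denominator to the standard form s^2 + 2ζωₙs + ωₙ².
ωₙ² = 24, so ωₙ = √24 ≈ 4.899 rad/s.
2ζωₙ = 7, so ζ = 7/(2·√24) ≈ 0.7144.
With ζ = 0.7144 the response is underdamped.

ωₙ ≈ 4.899 rad/s, ζ ≈ 0.7144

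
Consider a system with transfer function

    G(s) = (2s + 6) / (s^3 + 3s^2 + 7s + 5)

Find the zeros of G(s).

s = -3

Set the numerator to zero: 2s + 6 = 0, i.e. 2·(s + 3) = 0.
So s = -3.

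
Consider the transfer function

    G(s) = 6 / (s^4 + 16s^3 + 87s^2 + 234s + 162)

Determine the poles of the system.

The poles are the roots of the denominator s^4 + 16s^3 + 87s^2 + 234s + 162 = 0.
Trying s = -9: the polynomial evaluates to 0, so (s + 9) is a factor.
Dividing out leaves s^3 + 7s^2 + 24s + 18 = 0.
This factors further as (s^2 + 6s + 18)(s + 1) = 0.

s = -3 + 3j, -3 - 3j, -9, -1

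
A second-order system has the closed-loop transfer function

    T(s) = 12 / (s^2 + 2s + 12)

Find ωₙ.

Compare the denominator to the standard form s^2 + 2ζωₙs + ωₙ².
ωₙ² = 12, so ωₙ = √12 ≈ 3.464 rad/s.

ωₙ ≈ 3.464 rad/s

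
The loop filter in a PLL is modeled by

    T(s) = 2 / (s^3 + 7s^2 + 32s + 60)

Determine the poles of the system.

The poles are the roots of the denominator s^3 + 7s^2 + 32s + 60 = 0.
Trying s = -3: the polynomial evaluates to 0, so (s + 3) is a factor.
Dividing out leaves s^2 + 4s + 20 = 0.
The quadratic formula then gives s = -2 ± 4j.

s = -2 + 4j, -2 - 4j, -3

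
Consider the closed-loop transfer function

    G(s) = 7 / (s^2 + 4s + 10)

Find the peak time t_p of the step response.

Comparing s^2 + 4s + 10 to s^2 + 2ζωₙs + ωₙ²: ωₙ = √10 ≈ 3.162 rad/s and ζ = 4/(2·√10) ≈ 0.6325.
ζωₙ = 4/2 = 2, so ω_d = ωₙ√(1−ζ²) = √(ωₙ² − (ζωₙ)²) = √(10 − 2²) = √6 ≈ 2.449 rad/s.
t_p = π/ω_d = π/2.449 ≈ 1.283 s.

t_p ≈ 1.283 s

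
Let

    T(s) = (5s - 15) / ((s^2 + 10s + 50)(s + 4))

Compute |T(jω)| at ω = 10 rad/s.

|T(j10)| ≈ 0.04335

Substitute s = j10: numerator = -15 + j50, denominator = -1200 - j100.
|T(j10)| = |-15 + j50| / |-1200 - j100| = 52.202 / 1204.2 ≈ 0.04335.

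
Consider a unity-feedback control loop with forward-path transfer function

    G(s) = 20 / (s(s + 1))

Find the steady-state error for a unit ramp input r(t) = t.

e_ss = 0.05000

G(s) has one pole at the origin.
This is a Type 1 system. Kv = lim_{s→0} s·G(s) = 20/1.
e_ss = 1/Kv = 1/(20) = 1/20 ≈ 0.05000.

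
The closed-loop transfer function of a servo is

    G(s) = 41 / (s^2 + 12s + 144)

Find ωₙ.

ωₙ = 12 rad/s

Compare the denominator to the standard form s^2 + 2ζωₙs + ωₙ².
ωₙ² = 144, so ωₙ = 12 rad/s.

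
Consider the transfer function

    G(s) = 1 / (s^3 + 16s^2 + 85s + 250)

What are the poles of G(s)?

s = -3 + 4j, -3 - 4j, -10

The poles are the roots of the denominator s^3 + 16s^2 + 85s + 250 = 0.
Trying s = -10: the polynomial evaluates to 0, so (s + 10) is a factor.
Dividing out leaves s^2 + 6s + 25 = 0.
The quadratic formula then gives s = -3 ± 4j.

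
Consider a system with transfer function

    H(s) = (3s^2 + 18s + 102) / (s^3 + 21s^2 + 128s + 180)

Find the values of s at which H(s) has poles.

s = -10, -2, -9

The poles are the roots of the denominator s^3 + 21s^2 + 128s + 180 = 0.
Trying s = -10: the polynomial evaluates to 0, so (s + 10) is a factor.
Dividing out leaves s^2 + 11s + 18 = 0.
Factoring the quadratic: (s + 2)(s + 9) = 0.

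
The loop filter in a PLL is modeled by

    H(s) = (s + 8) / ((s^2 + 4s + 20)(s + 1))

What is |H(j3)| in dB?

Substitute s = j3: numerator = 8 + j3, denominator = -25 + j45.
|H(j3)| = |8 + j3| / |-25 + j45| = 8.5440 / 51.478 ≈ 0.1660.
In decibels: 20·log₁₀(0.1660) ≈ -15.6 dB.

|H(j3)|_dB ≈ -15.6 dB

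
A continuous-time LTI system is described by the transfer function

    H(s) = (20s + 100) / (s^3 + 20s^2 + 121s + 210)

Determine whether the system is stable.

stable

The denominator s^3 + 20s^2 + 121s + 210 factors as (s + 10)(s + 7)(s + 3), giving poles at s = -10, -7, -3.
Since all poles lie strictly in the left half-plane, the system is stable.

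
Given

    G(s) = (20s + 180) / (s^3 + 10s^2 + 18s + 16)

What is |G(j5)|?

|G(j5)| ≈ 0.8703

Substitute s = j5: numerator = 180 + j100, denominator = -234 - j35.
|G(j5)| = |180 + j100| / |-234 - j35| = 205.91 / 236.60 ≈ 0.8703.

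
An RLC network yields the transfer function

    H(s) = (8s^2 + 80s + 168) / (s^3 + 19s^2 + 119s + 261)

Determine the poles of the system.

s = -5 + 2j, -5 - 2j, -9

The poles are the roots of the denominator s^3 + 19s^2 + 119s + 261 = 0.
Trying s = -9: the polynomial evaluates to 0, so (s + 9) is a factor.
Dividing out leaves s^2 + 10s + 29 = 0.
The quadratic formula then gives s = -5 ± 2j.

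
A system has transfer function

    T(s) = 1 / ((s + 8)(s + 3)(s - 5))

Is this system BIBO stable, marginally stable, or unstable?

The poles can be read from the denominator factors: s = -8, -3, 5.
Since the pole(s) at s = 5 lie in the right half-plane, the system is unstable.

unstable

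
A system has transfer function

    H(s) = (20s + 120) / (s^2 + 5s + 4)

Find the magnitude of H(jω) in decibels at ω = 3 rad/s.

Substitute s = j3: numerator = 120 + j60, denominator = -5 + j15.
|H(j3)| = |120 + j60| / |-5 + j15| = 134.16 / 15.811 ≈ 8.485.
In decibels: 20·log₁₀(8.485) ≈ 18.6 dB.

|H(j3)|_dB ≈ 18.6 dB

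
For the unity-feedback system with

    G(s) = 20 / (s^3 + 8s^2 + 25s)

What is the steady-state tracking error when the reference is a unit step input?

e_ss = 0

G(s) has one pole at the origin.
This is a Type 1 system; for a step input the steady-state error is zero.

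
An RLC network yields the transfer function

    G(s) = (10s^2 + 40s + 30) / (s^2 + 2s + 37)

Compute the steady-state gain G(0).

Set s = 0: G(0) = (30) / (37) = 30/37.

G(0) = 30/37 ≈ 0.8108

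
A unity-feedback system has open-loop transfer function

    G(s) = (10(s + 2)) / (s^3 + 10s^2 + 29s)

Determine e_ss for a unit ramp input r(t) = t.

e_ss = 1.450

G(s) has one pole at the origin.
This is a Type 1 system. Kv = lim_{s→0} s·G(s) = 20/29.
e_ss = 1/Kv = 1/(20/29) = 29/20 ≈ 1.450.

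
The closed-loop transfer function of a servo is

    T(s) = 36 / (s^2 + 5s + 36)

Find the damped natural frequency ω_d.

Comparing s^2 + 5s + 36 to s^2 + 2ζωₙs + ωₙ²: ωₙ = 6 rad/s and ζ = 5/(2·6) ≈ 0.4167.
ζωₙ = 5/2 = 2.5, so ω_d = ωₙ√(1−ζ²) = √(ωₙ² − (ζωₙ)²) = √(36 − 2.5²) = √29.75 ≈ 5.454 rad/s.

ω_d ≈ 5.454 rad/s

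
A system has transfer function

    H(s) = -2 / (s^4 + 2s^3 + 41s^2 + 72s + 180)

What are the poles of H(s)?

s = 6j, -6j, -1 + 2j, -1 - 2j

The poles are the roots of the denominator s^4 + 2s^3 + 41s^2 + 72s + 180 = 0.
No real roots exist; factor into two real quadratics: (s^2 + 36)(s^2 + 2s + 5) = 0.
Each quadratic gives a conjugate pair via the quadratic formula.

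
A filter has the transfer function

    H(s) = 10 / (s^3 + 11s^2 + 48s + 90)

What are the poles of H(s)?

s = -3 + 3j, -3 - 3j, -5

The poles are the roots of the denominator s^3 + 11s^2 + 48s + 90 = 0.
Trying s = -5: the polynomial evaluates to 0, so (s + 5) is a factor.
Dividing out leaves s^2 + 6s + 18 = 0.
The quadratic formula then gives s = -3 ± 3j.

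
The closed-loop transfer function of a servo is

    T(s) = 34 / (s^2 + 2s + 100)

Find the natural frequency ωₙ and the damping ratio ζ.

ωₙ = 10 rad/s, ζ = 0.1

Compare the denominator to the standard form s^2 + 2ζωₙs + ωₙ².
ωₙ² = 100, so ωₙ = 10 rad/s.
2ζωₙ = 2, so ζ = 2/(2·10) = 0.1.
With ζ = 0.1 the response is underdamped.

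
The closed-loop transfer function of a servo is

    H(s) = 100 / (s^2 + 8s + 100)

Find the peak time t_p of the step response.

t_p ≈ 0.3428 s

Comparing s^2 + 8s + 100 to s^2 + 2ζωₙs + ωₙ²: ωₙ = 10 rad/s and ζ = 8/(2·10) = 0.4.
ζωₙ = 8/2 = 4, so ω_d = ωₙ√(1−ζ²) = √(ωₙ² − (ζωₙ)²) = √(100 − 4²) = √84 ≈ 9.165 rad/s.
t_p = π/ω_d = π/9.165 ≈ 0.3428 s.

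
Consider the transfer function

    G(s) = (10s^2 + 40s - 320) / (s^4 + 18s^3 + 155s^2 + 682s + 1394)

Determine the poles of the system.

The poles are the roots of the denominator s^4 + 18s^3 + 155s^2 + 682s + 1394 = 0.
No real roots exist; factor into two real quadratics: (s^2 + 8s + 41)(s^2 + 10s + 34) = 0.
Each quadratic gives a conjugate pair via the quadratic formula.

s = -4 ± 5j, -5 ± 3j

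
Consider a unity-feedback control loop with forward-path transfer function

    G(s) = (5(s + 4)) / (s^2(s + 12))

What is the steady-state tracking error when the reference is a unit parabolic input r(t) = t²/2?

e_ss = 0.6000

G(s) has 2 poles at the origin.
This is a Type 2 system. Ka = lim_{s→0} s^2·G(s) = 20/12 = 5/3.
e_ss = 1/Ka = 1/(5/3) = 3/5 ≈ 0.6000.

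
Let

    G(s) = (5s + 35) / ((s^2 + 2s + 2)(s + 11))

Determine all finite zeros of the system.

s = -7

Set the numerator to zero: 5s + 35 = 0, i.e. 5·(s + 7) = 0.
So s = -7.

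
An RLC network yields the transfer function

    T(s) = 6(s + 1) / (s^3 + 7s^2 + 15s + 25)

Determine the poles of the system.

The poles are the roots of the denominator s^3 + 7s^2 + 15s + 25 = 0.
Trying s = -5: the polynomial evaluates to 0, so (s + 5) is a factor.
Dividing out leaves s^2 + 2s + 5 = 0.
The quadratic formula then gives s = -1 ± 2j.

s = -1 ± 2j, -5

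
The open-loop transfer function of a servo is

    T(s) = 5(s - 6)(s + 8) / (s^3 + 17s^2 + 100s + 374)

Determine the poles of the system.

The poles are the roots of the denominator s^3 + 17s^2 + 100s + 374 = 0.
Trying s = -11: the polynomial evaluates to 0, so (s + 11) is a factor.
Dividing out leaves s^2 + 6s + 34 = 0.
The quadratic formula then gives s = -3 ± 5j.

s = -3 + 5j, -3 - 5j, -11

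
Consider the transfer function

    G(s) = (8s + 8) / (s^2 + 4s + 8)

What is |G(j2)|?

Substitute s = j2: numerator = 8 + j16, denominator = 4 + j8.
|G(j2)| = |8 + j16| / |4 + j8| = 17.889 / 8.9443 = 2.

|G(j2)| = 2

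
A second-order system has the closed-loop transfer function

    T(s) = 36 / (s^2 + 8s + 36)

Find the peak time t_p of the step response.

t_p ≈ 0.7025 s

Comparing s^2 + 8s + 36 to s^2 + 2ζωₙs + ωₙ²: ωₙ = 6 rad/s and ζ = 8/(2·6) ≈ 0.6667.
ζωₙ = 8/2 = 4, so ω_d = ωₙ√(1−ζ²) = √(ωₙ² − (ζωₙ)²) = √(36 − 4²) = √20 ≈ 4.472 rad/s.
t_p = π/ω_d = π/4.472 ≈ 0.7025 s.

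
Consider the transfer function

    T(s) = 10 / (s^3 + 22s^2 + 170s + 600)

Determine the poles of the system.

The poles are the roots of the denominator s^3 + 22s^2 + 170s + 600 = 0.
Trying s = -12: the polynomial evaluates to 0, so (s + 12) is a factor.
Dividing out leaves s^2 + 10s + 50 = 0.
The quadratic formula then gives s = -5 ± 5j.

s = -5 + 5j, -5 - 5j, -12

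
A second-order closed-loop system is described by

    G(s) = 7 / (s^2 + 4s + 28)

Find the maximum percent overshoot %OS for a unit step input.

%OS ≈ 27.7%

Comparing s^2 + 4s + 28 to s^2 + 2ζωₙs + ωₙ²: ωₙ = √28 ≈ 5.292 rad/s and ζ = 4/(2·√28) ≈ 0.3780.
%OS = 100·exp(−πζ/√(1−ζ²)) = 100·exp(−π·0.3780/√(1−0.3780²)) ≈ 27.7%.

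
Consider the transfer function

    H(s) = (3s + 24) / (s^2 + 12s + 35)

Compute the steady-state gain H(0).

Set s = 0: H(0) = (24) / (35) = 24/35.

H(0) = 24/35 ≈ 0.6857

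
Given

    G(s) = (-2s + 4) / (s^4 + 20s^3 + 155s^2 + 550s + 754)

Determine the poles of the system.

s = -5 ± 2j, -5 ± j

The poles are the roots of the denominator s^4 + 20s^3 + 155s^2 + 550s + 754 = 0.
No real roots exist; factor into two real quadratics: (s^2 + 10s + 29)(s^2 + 10s + 26) = 0.
Each quadratic gives a conjugate pair via the quadratic formula.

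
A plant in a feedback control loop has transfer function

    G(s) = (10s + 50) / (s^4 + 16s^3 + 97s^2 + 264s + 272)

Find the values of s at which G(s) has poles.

s = -4 + j, -4 - j, -4, -4

The poles are the roots of the denominator s^4 + 16s^3 + 97s^2 + 264s + 272 = 0.
Trying s = -4: the polynomial evaluates to 0, so (s + 4) is a factor.
Dividing out leaves s^3 + 12s^2 + 49s + 68 = 0.
This factors further as (s^2 + 8s + 17)(s + 4) = 0.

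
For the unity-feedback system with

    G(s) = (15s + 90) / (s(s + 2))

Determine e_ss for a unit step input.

G(s) has one pole at the origin.
This is a Type 1 system; for a step input the steady-state error is zero.

e_ss = 0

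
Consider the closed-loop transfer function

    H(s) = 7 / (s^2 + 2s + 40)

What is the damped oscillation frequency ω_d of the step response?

Comparing s^2 + 2s + 40 to s^2 + 2ζωₙs + ωₙ²: ωₙ = √40 ≈ 6.325 rad/s and ζ = 2/(2·√40) ≈ 0.1581.
ζωₙ = 2/2 = 1, so ω_d = ωₙ√(1−ζ²) = √(ωₙ² − (ζωₙ)²) = √(40 − 1²) = √39 ≈ 6.245 rad/s.

ω_d ≈ 6.245 rad/s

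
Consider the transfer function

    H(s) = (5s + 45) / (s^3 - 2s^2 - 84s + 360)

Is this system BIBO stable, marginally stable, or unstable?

unstable

The denominator s^3 - 2s^2 - 84s + 360 factors as (s + 10)(s - 6)^2, giving poles at s = -10, 6, 6.
Since the pole(s) at s = 6, 6 lie in the right half-plane, the system is unstable.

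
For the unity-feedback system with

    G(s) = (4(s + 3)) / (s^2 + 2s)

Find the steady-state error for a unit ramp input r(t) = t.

e_ss = 0.1667

G(s) has one pole at the origin.
This is a Type 1 system. Kv = lim_{s→0} s·G(s) = 12/2 = 6.
e_ss = 1/Kv = 1/(6) = 1/6 ≈ 0.1667.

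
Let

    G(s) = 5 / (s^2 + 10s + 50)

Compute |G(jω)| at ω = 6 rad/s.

Substitute s = j6: numerator = 5, denominator = 14 + j60.
|G(j6)| = |5| / |14 + j60| = 5 / 61.612 ≈ 0.08115.

|G(j6)| ≈ 0.08115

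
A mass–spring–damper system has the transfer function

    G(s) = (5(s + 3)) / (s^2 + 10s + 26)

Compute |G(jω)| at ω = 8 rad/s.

|G(j8)| ≈ 0.4824

Substitute s = j8: numerator = 15 + j40, denominator = -38 + j80.
|G(j8)| = |15 + j40| / |-38 + j80| = 42.720 / 88.566 ≈ 0.4824.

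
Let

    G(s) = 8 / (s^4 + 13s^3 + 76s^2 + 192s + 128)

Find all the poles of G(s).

The poles are the roots of the denominator s^4 + 13s^3 + 76s^2 + 192s + 128 = 0.
Trying s = -4: the polynomial evaluates to 0, so (s + 4) is a factor.
Dividing out leaves s^3 + 9s^2 + 40s + 32 = 0.
This factors further as (s^2 + 8s + 32)(s + 1) = 0.

s = -4 + 4j, -4 - 4j, -4, -1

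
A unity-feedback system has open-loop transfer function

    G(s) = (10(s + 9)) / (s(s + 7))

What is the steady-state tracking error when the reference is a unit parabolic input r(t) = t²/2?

G(s) has one pole at the origin.
This is a Type 1 system; Ka = lim_{s→0} s^2·G(s) = 0, so the steady-state error for a parabola input is infinite.

e_ss = ∞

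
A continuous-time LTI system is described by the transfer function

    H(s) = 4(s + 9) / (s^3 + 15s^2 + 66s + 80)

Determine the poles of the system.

The poles are the roots of the denominator s^3 + 15s^2 + 66s + 80 = 0.
Trying s = -5: the polynomial evaluates to 0, so (s + 5) is a factor.
Dividing out leaves s^2 + 10s + 16 = 0.
Factoring the quadratic: (s + 2)(s + 8) = 0.

s = -5, -2, -8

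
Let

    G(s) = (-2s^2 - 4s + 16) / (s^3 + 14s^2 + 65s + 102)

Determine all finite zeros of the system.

s = -4, 2

Set the numerator to zero: -2s^2 - 4s + 16 = 0, i.e. -2·(s^2 + 2s - 8) = 0.
Factoring: (s + 4)(s - 2) = 0.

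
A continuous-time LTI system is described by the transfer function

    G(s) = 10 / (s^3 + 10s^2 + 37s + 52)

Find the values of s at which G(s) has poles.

s = -3 + 2j, -3 - 2j, -4

The poles are the roots of the denominator s^3 + 10s^2 + 37s + 52 = 0.
Trying s = -4: the polynomial evaluates to 0, so (s + 4) is a factor.
Dividing out leaves s^2 + 6s + 13 = 0.
The quadratic formula then gives s = -3 ± 2j.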